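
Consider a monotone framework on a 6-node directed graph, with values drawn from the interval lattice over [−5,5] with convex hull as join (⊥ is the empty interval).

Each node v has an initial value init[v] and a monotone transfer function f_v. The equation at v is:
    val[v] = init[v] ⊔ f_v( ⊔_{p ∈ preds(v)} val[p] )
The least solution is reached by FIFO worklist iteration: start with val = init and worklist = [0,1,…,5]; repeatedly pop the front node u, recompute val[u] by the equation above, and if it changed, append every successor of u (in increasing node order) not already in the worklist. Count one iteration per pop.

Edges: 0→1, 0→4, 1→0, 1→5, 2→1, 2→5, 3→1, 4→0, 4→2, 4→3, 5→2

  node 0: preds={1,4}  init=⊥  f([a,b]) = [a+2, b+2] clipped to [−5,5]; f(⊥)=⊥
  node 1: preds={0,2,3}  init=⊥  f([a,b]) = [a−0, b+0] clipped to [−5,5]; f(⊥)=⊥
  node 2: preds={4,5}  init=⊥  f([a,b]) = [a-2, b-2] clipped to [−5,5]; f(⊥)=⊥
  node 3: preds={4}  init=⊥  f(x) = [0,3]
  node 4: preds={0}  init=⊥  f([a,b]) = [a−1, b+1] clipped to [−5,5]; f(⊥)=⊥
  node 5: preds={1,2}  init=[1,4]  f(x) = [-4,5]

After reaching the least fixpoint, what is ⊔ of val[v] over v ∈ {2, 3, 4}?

[-5,5]

Trace (21 dequeues):
  [1] u=0 | in ⊥ | out ⊥ | ==
  [2] u=1 | in ⊥ | out ⊥ | ==
  [3] u=2 | in [1,4] | out [-1,2] | prev ⊥ | push {1}
  [4] u=3 | in ⊥ | out [0,3] | prev ⊥ | push {}
  [5] u=4 | in ⊥ | out ⊥ | ==
  [6] u=5 | in [-1,2] | out [-4,5] | prev [1,4] | push {2}
  [7] u=1 | in [-1,3] | out [-1,3] | prev ⊥ | push {0,5}
  [8] u=2 | in [-4,5] | out [-5,3] | prev [-1,2] | push {1}
  [9] u=0 | in [-1,3] | out [1,5] | prev ⊥ | push {4}
  [10] u=5 | in [-5,3] | out [-4,5] | ==
  [11] u=1 | in [-5,5] | out [-5,5] | prev [-1,3] | push {0,5}
  [12] u=4 | in [1,5] | out [0,5] | prev ⊥ | push {2,3}
  [13] u=0 | in [-5,5] | out [-3,5] | prev [1,5] | push {1,4}
  [14] u=5 | in [-5,5] | out [-4,5] | ==
  [15] u=2 | in [-4,5] | out [-5,3] | ==
  [16] u=3 | in [0,5] | out [0,3] | ==
  [17] u=1 | in [-5,5] | out [-5,5] | ==
  [18] u=4 | in [-3,5] | out [-4,5] | prev [0,5] | push {0,2,3}
  [19] u=0 | in [-5,5] | out [-3,5] | ==
  [20] u=2 | in [-4,5] | out [-5,3] | ==
  [21] u=3 | in [-4,5] | out [0,3] | ==

Converged values:
  [0] [-3,5]
  [1] [-5,5]
  [2] [-5,3]
  [3] [0,3]
  [4] [-4,5]
  [5] [-4,5]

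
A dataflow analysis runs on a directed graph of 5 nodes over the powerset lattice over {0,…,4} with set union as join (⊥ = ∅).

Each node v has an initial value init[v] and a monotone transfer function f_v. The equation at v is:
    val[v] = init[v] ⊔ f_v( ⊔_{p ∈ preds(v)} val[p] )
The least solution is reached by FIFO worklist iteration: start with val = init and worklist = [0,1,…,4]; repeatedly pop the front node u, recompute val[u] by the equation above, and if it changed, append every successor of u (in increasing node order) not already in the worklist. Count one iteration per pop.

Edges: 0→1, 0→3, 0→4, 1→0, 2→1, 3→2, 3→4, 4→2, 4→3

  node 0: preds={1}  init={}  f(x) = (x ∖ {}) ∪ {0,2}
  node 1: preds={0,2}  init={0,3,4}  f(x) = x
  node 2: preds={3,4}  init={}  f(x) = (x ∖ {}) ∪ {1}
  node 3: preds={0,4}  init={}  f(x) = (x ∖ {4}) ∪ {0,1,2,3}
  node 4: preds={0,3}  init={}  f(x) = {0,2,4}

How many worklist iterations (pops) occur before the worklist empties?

13

Worklist (13 pops):
  #1 pop 0: in={0,3,4} → {0,2,3,4} (was {}); enqueue []
  #2 pop 1: in={0,2,3,4} → {0,2,3,4} (was {0,3,4}); enqueue [0]
  #3 pop 2: in={} → {1} (was {}); enqueue [1]
  #4 pop 3: in={0,2,3,4} → {0,1,2,3} (was {}); enqueue [2]
  #5 pop 4: in={0,1,2,3,4} → {0,2,4} (was {}); enqueue [3]
  #6 pop 0: in={0,2,3,4} → {0,2,3,4} (no change)
  #7 pop 1: in={0,1,2,3,4} → {0,1,2,3,4} (was {0,2,3,4}); enqueue [0]
  #8 pop 2: in={0,1,2,3,4} → {0,1,2,3,4} (was {1}); enqueue [1]
  #9 pop 3: in={0,2,3,4} → {0,1,2,3} (no change)
  #10 pop 0: in={0,1,2,3,4} → {0,1,2,3,4} (was {0,2,3,4}); enqueue [3,4]
  #11 pop 1: in={0,1,2,3,4} → {0,1,2,3,4} (no change)
  #12 pop 3: in={0,1,2,3,4} → {0,1,2,3} (no change)
  #13 pop 4: in={0,1,2,3,4} → {0,2,4} (no change)

Fixpoint:
  val[0] = {0,1,2,3,4}
  val[1] = {0,1,2,3,4}
  val[2] = {0,1,2,3,4}
  val[3] = {0,1,2,3}
  val[4] = {0,2,4}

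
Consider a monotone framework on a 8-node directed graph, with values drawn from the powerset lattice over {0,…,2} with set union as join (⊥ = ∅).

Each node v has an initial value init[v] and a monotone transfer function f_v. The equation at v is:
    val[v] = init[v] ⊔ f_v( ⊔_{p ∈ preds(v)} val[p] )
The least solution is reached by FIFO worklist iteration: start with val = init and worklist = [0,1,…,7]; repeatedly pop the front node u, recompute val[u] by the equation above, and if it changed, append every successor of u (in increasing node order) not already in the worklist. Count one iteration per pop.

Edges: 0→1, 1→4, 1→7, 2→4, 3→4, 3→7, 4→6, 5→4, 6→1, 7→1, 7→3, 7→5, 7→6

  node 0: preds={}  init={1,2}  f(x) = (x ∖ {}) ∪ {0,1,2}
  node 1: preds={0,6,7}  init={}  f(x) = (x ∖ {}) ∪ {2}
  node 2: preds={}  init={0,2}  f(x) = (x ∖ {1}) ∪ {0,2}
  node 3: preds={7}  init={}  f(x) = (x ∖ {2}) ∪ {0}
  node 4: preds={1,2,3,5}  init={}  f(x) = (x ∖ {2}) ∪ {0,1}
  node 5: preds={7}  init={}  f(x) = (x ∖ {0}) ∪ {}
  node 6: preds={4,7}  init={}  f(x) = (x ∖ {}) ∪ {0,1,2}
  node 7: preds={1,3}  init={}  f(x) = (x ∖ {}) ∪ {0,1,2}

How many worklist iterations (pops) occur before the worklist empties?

14

Iteration log — 14 steps:
  step 1. node 0  ⊔preds={}  new={0,1,2}  old={1,2}  +wl: 
  step 2. node 1  ⊔preds={0,1,2}  new={0,1,2}  old={}  +wl: 
  step 3. node 2  ⊔preds={}  new={0,2}  stable
  step 4. node 3  ⊔preds={}  new={0}  old={}  +wl: 
  step 5. node 4  ⊔preds={0,1,2}  new={0,1}  old={}  +wl: 
  step 6. node 5  ⊔preds={}  new={}  stable
  step 7. node 6  ⊔preds={0,1}  new={0,1,2}  old={}  +wl: 1
  step 8. node 7  ⊔preds={0,1,2}  new={0,1,2}  old={}  +wl: 3,5,6
  step 9. node 1  ⊔preds={0,1,2}  new={0,1,2}  stable
  step 10. node 3  ⊔preds={0,1,2}  new={0,1}  old={0}  +wl: 4,7
  step 11. node 5  ⊔preds={0,1,2}  new={1,2}  old={}  +wl: 
  step 12. node 6  ⊔preds={0,1,2}  new={0,1,2}  stable
  step 13. node 4  ⊔preds={0,1,2}  new={0,1}  stable
  step 14. node 7  ⊔preds={0,1,2}  new={0,1,2}  stable

Least fixpoint reached:
  node 0: {0,1,2}
  node 1: {0,1,2}
  node 2: {0,2}
  node 3: {0,1}
  node 4: {0,1}
  node 5: {1,2}
  node 6: {0,1,2}
  node 7: {0,1,2}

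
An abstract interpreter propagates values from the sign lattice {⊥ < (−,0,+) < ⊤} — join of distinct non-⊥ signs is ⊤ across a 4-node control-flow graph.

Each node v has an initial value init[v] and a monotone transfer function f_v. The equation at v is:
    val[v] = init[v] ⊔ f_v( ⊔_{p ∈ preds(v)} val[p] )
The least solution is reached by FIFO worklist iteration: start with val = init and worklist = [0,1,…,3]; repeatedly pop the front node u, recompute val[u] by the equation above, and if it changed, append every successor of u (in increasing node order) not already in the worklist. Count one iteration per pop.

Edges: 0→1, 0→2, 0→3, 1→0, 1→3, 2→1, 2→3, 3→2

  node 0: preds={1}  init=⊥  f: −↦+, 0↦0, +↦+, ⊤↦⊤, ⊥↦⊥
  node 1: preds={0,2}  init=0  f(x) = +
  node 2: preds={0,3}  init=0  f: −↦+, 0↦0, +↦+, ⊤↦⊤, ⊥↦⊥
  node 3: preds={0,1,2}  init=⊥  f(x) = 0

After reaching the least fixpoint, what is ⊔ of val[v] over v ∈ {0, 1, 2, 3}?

Trace (8 dequeues):
  [1] u=0 | in 0 | out 0 | prev ⊥ | push {}
  [2] u=1 | in 0 | out ⊤ | prev 0 | push {0}
  [3] u=2 | in 0 | out 0 | ==
  [4] u=3 | in ⊤ | out 0 | prev ⊥ | push {2}
  [5] u=0 | in ⊤ | out ⊤ | prev 0 | push {1,3}
  [6] u=2 | in ⊤ | out ⊤ | prev 0 | push {}
  [7] u=1 | in ⊤ | out ⊤ | ==
  [8] u=3 | in ⊤ | out 0 | ==

Converged values:
  [0] ⊤
  [1] ⊤
  [2] ⊤
  [3] 0

⊤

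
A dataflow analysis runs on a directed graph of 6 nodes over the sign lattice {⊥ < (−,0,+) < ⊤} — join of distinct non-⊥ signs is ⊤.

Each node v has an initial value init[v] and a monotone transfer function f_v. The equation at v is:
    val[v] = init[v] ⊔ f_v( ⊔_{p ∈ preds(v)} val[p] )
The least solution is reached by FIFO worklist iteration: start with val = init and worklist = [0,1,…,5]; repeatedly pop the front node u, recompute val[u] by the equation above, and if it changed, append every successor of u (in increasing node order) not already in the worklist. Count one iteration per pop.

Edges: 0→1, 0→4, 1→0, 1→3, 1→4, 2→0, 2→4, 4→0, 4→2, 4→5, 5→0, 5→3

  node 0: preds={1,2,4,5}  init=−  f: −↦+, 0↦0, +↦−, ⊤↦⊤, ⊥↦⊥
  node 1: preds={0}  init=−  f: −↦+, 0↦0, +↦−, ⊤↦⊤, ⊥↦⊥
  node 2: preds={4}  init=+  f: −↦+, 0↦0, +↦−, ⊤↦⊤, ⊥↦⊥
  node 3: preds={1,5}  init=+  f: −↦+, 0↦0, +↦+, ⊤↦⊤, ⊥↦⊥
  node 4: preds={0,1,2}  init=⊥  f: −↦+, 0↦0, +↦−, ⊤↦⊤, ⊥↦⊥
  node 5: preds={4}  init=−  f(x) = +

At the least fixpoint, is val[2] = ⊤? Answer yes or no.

Trace (11 dequeues):
  [1] u=0 | in ⊤ | out ⊤ | prev − | push {}
  [2] u=1 | in ⊤ | out ⊤ | prev − | push {0}
  [3] u=2 | in ⊥ | out + | ==
  [4] u=3 | in ⊤ | out ⊤ | prev + | push {}
  [5] u=4 | in ⊤ | out ⊤ | prev ⊥ | push {2}
  [6] u=5 | in ⊤ | out ⊤ | prev − | push {3}
  [7] u=0 | in ⊤ | out ⊤ | ==
  [8] u=2 | in ⊤ | out ⊤ | prev + | push {0,4}
  [9] u=3 | in ⊤ | out ⊤ | ==
  [10] u=0 | in ⊤ | out ⊤ | ==
  [11] u=4 | in ⊤ | out ⊤ | ==

Converged values:
  [0] ⊤
  [1] ⊤
  [2] ⊤
  [3] ⊤
  [4] ⊤
  [5] ⊤

yes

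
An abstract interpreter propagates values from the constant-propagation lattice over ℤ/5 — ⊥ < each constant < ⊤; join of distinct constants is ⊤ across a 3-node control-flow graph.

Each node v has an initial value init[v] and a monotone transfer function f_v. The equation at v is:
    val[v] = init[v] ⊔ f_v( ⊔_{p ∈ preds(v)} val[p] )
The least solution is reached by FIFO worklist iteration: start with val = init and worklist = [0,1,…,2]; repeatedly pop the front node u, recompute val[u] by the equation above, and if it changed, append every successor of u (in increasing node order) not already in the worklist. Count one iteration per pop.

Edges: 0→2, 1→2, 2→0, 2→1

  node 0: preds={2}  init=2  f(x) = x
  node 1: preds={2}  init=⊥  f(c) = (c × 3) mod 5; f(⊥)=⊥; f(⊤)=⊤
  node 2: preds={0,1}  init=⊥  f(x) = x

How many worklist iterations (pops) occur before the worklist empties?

9

Iteration log — 9 steps:
  step 1. node 0  ⊔preds=⊥  new=2  stable
  step 2. node 1  ⊔preds=⊥  new=⊥  stable
  step 3. node 2  ⊔preds=2  new=2  old=⊥  +wl: 0,1
  step 4. node 0  ⊔preds=2  new=2  stable
  step 5. node 1  ⊔preds=2  new=1  old=⊥  +wl: 2
  step 6. node 2  ⊔preds=⊤  new=⊤  old=2  +wl: 0,1
  step 7. node 0  ⊔preds=⊤  new=⊤  old=2  +wl: 2
  step 8. node 1  ⊔preds=⊤  new=⊤  old=1  +wl: 
  step 9. node 2  ⊔preds=⊤  new=⊤  stable

Least fixpoint reached:
  node 0: ⊤
  node 1: ⊤
  node 2: ⊤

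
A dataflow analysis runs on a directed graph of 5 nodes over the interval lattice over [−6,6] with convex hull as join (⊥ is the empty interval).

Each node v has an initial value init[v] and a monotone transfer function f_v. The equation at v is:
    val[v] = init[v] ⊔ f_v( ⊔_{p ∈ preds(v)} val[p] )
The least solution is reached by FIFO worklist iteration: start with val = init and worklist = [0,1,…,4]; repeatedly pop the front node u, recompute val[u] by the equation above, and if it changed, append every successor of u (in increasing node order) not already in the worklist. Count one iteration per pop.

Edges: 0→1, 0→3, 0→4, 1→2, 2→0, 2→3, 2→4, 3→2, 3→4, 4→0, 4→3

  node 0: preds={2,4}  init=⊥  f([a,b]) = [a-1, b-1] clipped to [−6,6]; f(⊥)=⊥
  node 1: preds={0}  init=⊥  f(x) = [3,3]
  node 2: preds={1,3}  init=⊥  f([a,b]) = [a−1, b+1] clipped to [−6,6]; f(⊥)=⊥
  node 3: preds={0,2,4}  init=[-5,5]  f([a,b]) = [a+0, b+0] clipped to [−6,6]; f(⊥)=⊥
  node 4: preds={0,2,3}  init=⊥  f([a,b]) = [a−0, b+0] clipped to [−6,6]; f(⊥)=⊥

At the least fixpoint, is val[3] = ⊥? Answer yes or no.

Worklist (10 pops):
  #1 pop 0: in=⊥ → ⊥ (no change)
  #2 pop 1: in=⊥ → [3,3] (was ⊥); enqueue []
  #3 pop 2: in=[-5,5] → [-6,6] (was ⊥); enqueue [0]
  #4 pop 3: in=[-6,6] → [-6,6] (was [-5,5]); enqueue [2]
  #5 pop 4: in=[-6,6] → [-6,6] (was ⊥); enqueue [3]
  #6 pop 0: in=[-6,6] → [-6,5] (was ⊥); enqueue [1,4]
  #7 pop 2: in=[-6,6] → [-6,6] (no change)
  #8 pop 3: in=[-6,6] → [-6,6] (no change)
  #9 pop 1: in=[-6,5] → [3,3] (no change)
  #10 pop 4: in=[-6,6] → [-6,6] (no change)

Fixpoint:
  val[0] = [-6,5]
  val[1] = [3,3]
  val[2] = [-6,6]
  val[3] = [-6,6]
  val[4] = [-6,6]

no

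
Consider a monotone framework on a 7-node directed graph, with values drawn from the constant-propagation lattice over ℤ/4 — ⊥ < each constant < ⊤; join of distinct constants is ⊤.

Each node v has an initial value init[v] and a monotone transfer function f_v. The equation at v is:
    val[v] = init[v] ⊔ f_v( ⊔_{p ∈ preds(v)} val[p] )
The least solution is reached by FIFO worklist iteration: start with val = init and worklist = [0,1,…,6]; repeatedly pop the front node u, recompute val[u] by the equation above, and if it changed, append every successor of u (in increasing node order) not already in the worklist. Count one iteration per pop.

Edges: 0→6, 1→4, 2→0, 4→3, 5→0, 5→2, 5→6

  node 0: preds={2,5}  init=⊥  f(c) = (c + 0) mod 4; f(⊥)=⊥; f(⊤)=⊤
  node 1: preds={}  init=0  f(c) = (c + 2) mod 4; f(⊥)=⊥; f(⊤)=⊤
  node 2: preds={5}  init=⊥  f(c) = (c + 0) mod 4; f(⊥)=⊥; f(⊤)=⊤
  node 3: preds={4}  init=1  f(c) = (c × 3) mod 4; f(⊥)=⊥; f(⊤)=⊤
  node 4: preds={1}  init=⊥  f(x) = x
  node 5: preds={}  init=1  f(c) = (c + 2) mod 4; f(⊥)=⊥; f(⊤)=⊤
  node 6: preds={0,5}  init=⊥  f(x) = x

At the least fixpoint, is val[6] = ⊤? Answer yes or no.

Worklist (9 pops):
  #1 pop 0: in=1 → 1 (was ⊥); enqueue []
  #2 pop 1: in=⊥ → 0 (no change)
  #3 pop 2: in=1 → 1 (was ⊥); enqueue [0]
  #4 pop 3: in=⊥ → 1 (no change)
  #5 pop 4: in=0 → 0 (was ⊥); enqueue [3]
  #6 pop 5: in=⊥ → 1 (no change)
  #7 pop 6: in=1 → 1 (was ⊥); enqueue []
  #8 pop 0: in=1 → 1 (no change)
  #9 pop 3: in=0 → ⊤ (was 1); enqueue []

Fixpoint:
  val[0] = 1
  val[1] = 0
  val[2] = 1
  val[3] = ⊤
  val[4] = 0
  val[5] = 1
  val[6] = 1

no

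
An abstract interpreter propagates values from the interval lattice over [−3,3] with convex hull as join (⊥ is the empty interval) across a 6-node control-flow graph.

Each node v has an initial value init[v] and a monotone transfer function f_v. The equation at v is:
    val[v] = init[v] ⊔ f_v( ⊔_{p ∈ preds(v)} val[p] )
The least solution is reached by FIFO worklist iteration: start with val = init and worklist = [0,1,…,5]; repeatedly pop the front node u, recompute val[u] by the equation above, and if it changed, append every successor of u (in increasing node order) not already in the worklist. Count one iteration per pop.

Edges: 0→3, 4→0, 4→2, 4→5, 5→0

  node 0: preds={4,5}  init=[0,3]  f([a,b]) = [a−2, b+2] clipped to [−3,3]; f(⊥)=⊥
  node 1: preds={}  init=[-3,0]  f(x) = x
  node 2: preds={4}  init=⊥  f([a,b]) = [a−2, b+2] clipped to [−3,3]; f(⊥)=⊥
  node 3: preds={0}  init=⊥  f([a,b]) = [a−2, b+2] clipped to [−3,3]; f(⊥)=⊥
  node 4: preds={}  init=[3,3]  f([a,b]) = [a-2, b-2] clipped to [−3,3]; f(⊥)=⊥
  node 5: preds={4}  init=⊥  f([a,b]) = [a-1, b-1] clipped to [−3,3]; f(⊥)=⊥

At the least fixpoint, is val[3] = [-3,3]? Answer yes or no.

no

Iteration log — 7 steps:
  step 1. node 0  ⊔preds=[3,3]  new=[0,3]  stable
  step 2. node 1  ⊔preds=⊥  new=[-3,0]  stable
  step 3. node 2  ⊔preds=[3,3]  new=[1,3]  old=⊥  +wl: 
  step 4. node 3  ⊔preds=[0,3]  new=[-2,3]  old=⊥  +wl: 
  step 5. node 4  ⊔preds=⊥  new=[3,3]  stable
  step 6. node 5  ⊔preds=[3,3]  new=[2,2]  old=⊥  +wl: 0
  step 7. node 0  ⊔preds=[2,3]  new=[0,3]  stable

Least fixpoint reached:
  node 0: [0,3]
  node 1: [-3,0]
  node 2: [1,3]
  node 3: [-2,3]
  node 4: [3,3]
  node 5: [2,2]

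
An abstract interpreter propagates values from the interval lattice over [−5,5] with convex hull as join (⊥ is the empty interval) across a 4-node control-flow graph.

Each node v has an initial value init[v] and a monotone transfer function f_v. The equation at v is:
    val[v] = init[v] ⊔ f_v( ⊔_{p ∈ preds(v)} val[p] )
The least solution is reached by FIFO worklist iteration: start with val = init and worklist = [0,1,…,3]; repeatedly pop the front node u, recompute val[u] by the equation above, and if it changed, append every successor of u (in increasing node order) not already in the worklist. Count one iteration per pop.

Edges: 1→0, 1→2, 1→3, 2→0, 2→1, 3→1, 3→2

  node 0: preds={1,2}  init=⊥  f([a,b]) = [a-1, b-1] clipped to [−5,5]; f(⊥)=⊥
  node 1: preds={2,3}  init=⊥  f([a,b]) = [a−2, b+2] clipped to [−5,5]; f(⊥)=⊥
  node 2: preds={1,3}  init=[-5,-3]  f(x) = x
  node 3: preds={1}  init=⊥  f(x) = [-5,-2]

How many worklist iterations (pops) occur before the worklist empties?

20

Trace (20 dequeues):
  [1] u=0 | in [-5,-3] | out [-5,-4] | prev ⊥ | push {}
  [2] u=1 | in [-5,-3] | out [-5,-1] | prev ⊥ | push {0}
  [3] u=2 | in [-5,-1] | out [-5,-1] | prev [-5,-3] | push {1}
  [4] u=3 | in [-5,-1] | out [-5,-2] | prev ⊥ | push {2}
  [5] u=0 | in [-5,-1] | out [-5,-2] | prev [-5,-4] | push {}
  [6] u=1 | in [-5,-1] | out [-5,1] | prev [-5,-1] | push {0,3}
  [7] u=2 | in [-5,1] | out [-5,1] | prev [-5,-1] | push {1}
  [8] u=0 | in [-5,1] | out [-5,0] | prev [-5,-2] | push {}
  [9] u=3 | in [-5,1] | out [-5,-2] | ==
  [10] u=1 | in [-5,1] | out [-5,3] | prev [-5,1] | push {0,2,3}
  [11] u=0 | in [-5,3] | out [-5,2] | prev [-5,0] | push {}
  [12] u=2 | in [-5,3] | out [-5,3] | prev [-5,1] | push {0,1}
  [13] u=3 | in [-5,3] | out [-5,-2] | ==
  [14] u=0 | in [-5,3] | out [-5,2] | ==
  [15] u=1 | in [-5,3] | out [-5,5] | prev [-5,3] | push {0,2,3}
  [16] u=0 | in [-5,5] | out [-5,4] | prev [-5,2] | push {}
  [17] u=2 | in [-5,5] | out [-5,5] | prev [-5,3] | push {0,1}
  [18] u=3 | in [-5,5] | out [-5,-2] | ==
  [19] u=0 | in [-5,5] | out [-5,4] | ==
  [20] u=1 | in [-5,5] | out [-5,5] | ==

Converged values:
  [0] [-5,4]
  [1] [-5,5]
  [2] [-5,5]
  [3] [-5,-2]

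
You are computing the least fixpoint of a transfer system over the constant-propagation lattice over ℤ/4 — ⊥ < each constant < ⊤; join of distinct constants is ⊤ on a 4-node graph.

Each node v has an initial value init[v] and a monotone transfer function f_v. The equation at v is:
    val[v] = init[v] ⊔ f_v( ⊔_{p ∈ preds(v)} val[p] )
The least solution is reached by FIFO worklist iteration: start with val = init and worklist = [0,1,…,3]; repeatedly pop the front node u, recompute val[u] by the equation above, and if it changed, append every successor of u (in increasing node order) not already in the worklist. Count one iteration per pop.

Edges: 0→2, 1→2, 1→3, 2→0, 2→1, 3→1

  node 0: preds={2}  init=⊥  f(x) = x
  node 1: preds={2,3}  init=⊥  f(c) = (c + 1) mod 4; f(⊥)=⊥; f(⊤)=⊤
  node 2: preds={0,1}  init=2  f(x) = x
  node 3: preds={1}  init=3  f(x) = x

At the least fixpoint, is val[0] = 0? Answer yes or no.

no

Iteration log — 7 steps:
  step 1. node 0  ⊔preds=2  new=2  old=⊥  +wl: 
  step 2. node 1  ⊔preds=⊤  new=⊤  old=⊥  +wl: 
  step 3. node 2  ⊔preds=⊤  new=⊤  old=2  +wl: 0,1
  step 4. node 3  ⊔preds=⊤  new=⊤  old=3  +wl: 
  step 5. node 0  ⊔preds=⊤  new=⊤  old=2  +wl: 2
  step 6. node 1  ⊔preds=⊤  new=⊤  stable
  step 7. node 2  ⊔preds=⊤  new=⊤  stable

Least fixpoint reached:
  node 0: ⊤
  node 1: ⊤
  node 2: ⊤
  node 3: ⊤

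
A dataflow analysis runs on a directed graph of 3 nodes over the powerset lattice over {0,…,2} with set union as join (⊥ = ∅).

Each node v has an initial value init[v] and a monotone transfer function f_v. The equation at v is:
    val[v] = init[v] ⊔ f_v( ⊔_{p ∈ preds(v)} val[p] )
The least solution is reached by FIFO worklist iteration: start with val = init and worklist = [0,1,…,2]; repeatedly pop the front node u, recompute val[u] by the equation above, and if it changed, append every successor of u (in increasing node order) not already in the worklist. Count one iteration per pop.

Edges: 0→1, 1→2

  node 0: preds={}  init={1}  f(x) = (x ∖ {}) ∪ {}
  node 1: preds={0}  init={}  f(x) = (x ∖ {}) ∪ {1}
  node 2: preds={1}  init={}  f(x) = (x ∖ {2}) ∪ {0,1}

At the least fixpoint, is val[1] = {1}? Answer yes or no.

Iteration log — 3 steps:
  step 1. node 0  ⊔preds={}  new={1}  stable
  step 2. node 1  ⊔preds={1}  new={1}  old={}  +wl: 
  step 3. node 2  ⊔preds={1}  new={0,1}  old={}  +wl: 

Least fixpoint reached:
  node 0: {1}
  node 1: {1}
  node 2: {0,1}

yes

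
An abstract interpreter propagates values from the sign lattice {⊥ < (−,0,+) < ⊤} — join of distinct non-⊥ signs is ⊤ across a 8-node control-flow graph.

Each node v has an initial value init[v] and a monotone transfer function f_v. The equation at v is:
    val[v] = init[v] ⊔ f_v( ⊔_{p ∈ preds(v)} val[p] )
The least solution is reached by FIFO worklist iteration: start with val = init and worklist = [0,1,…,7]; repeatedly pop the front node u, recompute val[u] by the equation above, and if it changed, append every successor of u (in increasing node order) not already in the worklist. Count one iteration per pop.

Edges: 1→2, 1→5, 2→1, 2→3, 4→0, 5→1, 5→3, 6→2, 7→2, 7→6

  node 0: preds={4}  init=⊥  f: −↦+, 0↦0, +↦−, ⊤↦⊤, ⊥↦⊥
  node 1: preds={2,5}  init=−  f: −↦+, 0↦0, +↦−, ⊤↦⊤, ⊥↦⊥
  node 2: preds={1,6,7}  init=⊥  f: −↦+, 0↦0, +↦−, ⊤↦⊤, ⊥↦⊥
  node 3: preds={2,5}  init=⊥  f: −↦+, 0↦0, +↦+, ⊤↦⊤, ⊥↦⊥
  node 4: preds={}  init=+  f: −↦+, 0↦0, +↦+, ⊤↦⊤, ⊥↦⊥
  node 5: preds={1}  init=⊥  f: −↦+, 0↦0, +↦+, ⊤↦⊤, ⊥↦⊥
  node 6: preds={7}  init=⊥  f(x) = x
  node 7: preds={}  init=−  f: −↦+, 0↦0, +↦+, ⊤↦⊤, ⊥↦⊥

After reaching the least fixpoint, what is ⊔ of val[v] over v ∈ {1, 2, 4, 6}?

⊤

Worklist (11 pops):
  #1 pop 0: in=+ → − (was ⊥); enqueue []
  #2 pop 1: in=⊥ → − (no change)
  #3 pop 2: in=− → + (was ⊥); enqueue [1]
  #4 pop 3: in=+ → + (was ⊥); enqueue []
  #5 pop 4: in=⊥ → + (no change)
  #6 pop 5: in=− → + (was ⊥); enqueue [3]
  #7 pop 6: in=− → − (was ⊥); enqueue [2]
  #8 pop 7: in=⊥ → − (no change)
  #9 pop 1: in=+ → − (no change)
  #10 pop 3: in=+ → + (no change)
  #11 pop 2: in=− → + (no change)

Fixpoint:
  val[0] = −
  val[1] = −
  val[2] = +
  val[3] = +
  val[4] = +
  val[5] = +
  val[6] = −
  val[7] = −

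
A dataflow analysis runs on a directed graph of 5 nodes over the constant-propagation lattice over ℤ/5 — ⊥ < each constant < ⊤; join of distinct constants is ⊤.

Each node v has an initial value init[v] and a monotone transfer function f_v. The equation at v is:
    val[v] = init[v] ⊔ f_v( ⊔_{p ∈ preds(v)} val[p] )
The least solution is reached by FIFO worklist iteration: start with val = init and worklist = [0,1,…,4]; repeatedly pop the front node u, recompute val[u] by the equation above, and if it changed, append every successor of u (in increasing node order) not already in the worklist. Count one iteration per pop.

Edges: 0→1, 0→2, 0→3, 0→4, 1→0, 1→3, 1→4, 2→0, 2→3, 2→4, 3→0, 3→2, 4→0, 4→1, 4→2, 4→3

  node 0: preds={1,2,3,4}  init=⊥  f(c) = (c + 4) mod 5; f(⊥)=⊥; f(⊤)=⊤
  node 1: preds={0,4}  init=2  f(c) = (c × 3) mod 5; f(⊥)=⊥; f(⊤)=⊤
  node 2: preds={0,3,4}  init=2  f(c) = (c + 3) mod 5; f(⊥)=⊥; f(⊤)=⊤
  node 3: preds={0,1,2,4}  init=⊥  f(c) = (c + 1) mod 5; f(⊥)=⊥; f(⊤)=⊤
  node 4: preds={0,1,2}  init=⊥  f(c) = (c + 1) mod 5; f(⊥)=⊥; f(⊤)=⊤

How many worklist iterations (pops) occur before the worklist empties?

10

Trace (10 dequeues):
  [1] u=0 | in 2 | out 1 | prev ⊥ | push {}
  [2] u=1 | in 1 | out ⊤ | prev 2 | push {0}
  [3] u=2 | in 1 | out ⊤ | prev 2 | push {}
  [4] u=3 | in ⊤ | out ⊤ | prev ⊥ | push {2}
  [5] u=4 | in ⊤ | out ⊤ | prev ⊥ | push {1,3}
  [6] u=0 | in ⊤ | out ⊤ | prev 1 | push {4}
  [7] u=2 | in ⊤ | out ⊤ | ==
  [8] u=1 | in ⊤ | out ⊤ | ==
  [9] u=3 | in ⊤ | out ⊤ | ==
  [10] u=4 | in ⊤ | out ⊤ | ==

Converged values:
  [0] ⊤
  [1] ⊤
  [2] ⊤
  [3] ⊤
  [4] ⊤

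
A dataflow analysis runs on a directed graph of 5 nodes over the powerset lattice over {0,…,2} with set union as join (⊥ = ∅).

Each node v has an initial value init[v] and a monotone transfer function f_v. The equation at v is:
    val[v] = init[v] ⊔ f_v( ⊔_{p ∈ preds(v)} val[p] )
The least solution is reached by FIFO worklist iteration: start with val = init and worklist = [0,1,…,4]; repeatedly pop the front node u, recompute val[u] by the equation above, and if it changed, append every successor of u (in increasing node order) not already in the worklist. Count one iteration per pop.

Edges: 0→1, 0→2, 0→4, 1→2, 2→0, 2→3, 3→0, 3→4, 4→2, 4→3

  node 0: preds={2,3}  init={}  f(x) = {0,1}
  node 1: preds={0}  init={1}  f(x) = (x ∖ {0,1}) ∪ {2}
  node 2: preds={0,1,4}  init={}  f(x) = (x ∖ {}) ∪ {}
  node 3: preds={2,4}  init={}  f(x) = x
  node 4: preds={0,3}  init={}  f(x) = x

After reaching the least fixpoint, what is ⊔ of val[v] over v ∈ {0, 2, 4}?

{0,1,2}

Iteration log — 8 steps:
  step 1. node 0  ⊔preds={}  new={0,1}  old={}  +wl: 
  step 2. node 1  ⊔preds={0,1}  new={1,2}  old={1}  +wl: 
  step 3. node 2  ⊔preds={0,1,2}  new={0,1,2}  old={}  +wl: 0
  step 4. node 3  ⊔preds={0,1,2}  new={0,1,2}  old={}  +wl: 
  step 5. node 4  ⊔preds={0,1,2}  new={0,1,2}  old={}  +wl: 2,3
  step 6. node 0  ⊔preds={0,1,2}  new={0,1}  stable
  step 7. node 2  ⊔preds={0,1,2}  new={0,1,2}  stable
  step 8. node 3  ⊔preds={0,1,2}  new={0,1,2}  stable

Least fixpoint reached:
  node 0: {0,1}
  node 1: {1,2}
  node 2: {0,1,2}
  node 3: {0,1,2}
  node 4: {0,1,2}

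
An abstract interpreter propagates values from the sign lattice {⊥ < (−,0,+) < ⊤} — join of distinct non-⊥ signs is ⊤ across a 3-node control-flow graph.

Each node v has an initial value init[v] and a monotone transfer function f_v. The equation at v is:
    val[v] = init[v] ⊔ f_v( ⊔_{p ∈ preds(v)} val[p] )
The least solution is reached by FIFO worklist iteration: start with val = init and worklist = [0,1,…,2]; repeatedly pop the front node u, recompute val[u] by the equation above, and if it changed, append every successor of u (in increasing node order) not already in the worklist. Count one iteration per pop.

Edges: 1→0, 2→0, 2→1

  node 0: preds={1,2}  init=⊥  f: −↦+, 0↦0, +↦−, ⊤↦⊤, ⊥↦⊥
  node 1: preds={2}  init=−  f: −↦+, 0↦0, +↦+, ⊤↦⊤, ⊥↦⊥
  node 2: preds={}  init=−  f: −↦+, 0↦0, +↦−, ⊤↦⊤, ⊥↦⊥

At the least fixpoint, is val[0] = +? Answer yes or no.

no

Trace (4 dequeues):
  [1] u=0 | in − | out + | prev ⊥ | push {}
  [2] u=1 | in − | out ⊤ | prev − | push {0}
  [3] u=2 | in ⊥ | out − | ==
  [4] u=0 | in ⊤ | out ⊤ | prev + | push {}

Converged values:
  [0] ⊤
  [1] ⊤
  [2] −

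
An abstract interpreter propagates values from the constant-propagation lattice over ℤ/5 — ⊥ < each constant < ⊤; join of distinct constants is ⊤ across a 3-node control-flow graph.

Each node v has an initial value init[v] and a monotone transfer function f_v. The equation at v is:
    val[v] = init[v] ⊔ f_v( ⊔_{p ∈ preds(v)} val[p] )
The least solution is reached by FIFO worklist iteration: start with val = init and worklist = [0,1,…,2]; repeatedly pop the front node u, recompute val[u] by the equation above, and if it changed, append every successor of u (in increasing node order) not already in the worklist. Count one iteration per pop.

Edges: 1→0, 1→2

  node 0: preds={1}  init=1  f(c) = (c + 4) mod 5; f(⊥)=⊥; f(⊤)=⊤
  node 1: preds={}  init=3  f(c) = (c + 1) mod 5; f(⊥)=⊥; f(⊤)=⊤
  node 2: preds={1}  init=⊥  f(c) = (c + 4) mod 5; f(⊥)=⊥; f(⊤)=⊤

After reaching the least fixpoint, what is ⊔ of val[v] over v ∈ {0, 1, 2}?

⊤

Iteration log — 3 steps:
  step 1. node 0  ⊔preds=3  new=⊤  old=1  +wl: 
  step 2. node 1  ⊔preds=⊥  new=3  stable
  step 3. node 2  ⊔preds=3  new=2  old=⊥  +wl: 

Least fixpoint reached:
  node 0: ⊤
  node 1: 3
  node 2: 2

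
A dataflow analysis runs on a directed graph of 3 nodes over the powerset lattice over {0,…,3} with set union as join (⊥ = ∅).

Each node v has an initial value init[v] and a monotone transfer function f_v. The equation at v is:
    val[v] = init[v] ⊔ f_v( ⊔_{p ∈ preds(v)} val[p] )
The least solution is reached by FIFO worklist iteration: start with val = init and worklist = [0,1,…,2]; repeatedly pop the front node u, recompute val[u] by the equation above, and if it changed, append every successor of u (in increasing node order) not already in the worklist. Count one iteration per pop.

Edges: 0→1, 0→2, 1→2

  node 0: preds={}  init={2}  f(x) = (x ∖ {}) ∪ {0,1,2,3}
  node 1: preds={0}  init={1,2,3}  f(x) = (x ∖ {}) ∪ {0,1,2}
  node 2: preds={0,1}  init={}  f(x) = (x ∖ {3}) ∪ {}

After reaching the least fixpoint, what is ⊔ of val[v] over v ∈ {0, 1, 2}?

Trace (3 dequeues):
  [1] u=0 | in {} | out {0,1,2,3} | prev {2} | push {}
  [2] u=1 | in {0,1,2,3} | out {0,1,2,3} | prev {1,2,3} | push {}
  [3] u=2 | in {0,1,2,3} | out {0,1,2} | prev {} | push {}

Converged values:
  [0] {0,1,2,3}
  [1] {0,1,2,3}
  [2] {0,1,2}

{0,1,2,3}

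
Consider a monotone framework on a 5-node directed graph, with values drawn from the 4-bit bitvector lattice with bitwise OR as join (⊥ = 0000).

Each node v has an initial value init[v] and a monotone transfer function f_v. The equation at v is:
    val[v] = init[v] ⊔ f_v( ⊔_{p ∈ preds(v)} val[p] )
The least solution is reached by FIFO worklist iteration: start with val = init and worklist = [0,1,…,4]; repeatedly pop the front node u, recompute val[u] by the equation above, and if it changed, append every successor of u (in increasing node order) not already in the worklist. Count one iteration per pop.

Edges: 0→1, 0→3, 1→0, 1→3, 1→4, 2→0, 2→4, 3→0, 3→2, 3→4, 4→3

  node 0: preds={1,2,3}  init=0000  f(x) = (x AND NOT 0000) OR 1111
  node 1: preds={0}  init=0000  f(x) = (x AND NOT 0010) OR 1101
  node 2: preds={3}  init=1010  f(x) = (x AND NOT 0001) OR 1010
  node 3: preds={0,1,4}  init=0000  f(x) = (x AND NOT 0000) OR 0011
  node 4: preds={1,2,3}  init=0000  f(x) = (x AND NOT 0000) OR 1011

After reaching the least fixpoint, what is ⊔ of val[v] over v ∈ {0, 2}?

Trace (10 dequeues):
  [1] u=0 | in 1010 | out 1111 | prev 0000 | push {}
  [2] u=1 | in 1111 | out 1101 | prev 0000 | push {0}
  [3] u=2 | in 0000 | out 1010 | ==
  [4] u=3 | in 1111 | out 1111 | prev 0000 | push {2}
  [5] u=4 | in 1111 | out 1111 | prev 0000 | push {3}
  [6] u=0 | in 1111 | out 1111 | ==
  [7] u=2 | in 1111 | out 1110 | prev 1010 | push {0,4}
  [8] u=3 | in 1111 | out 1111 | ==
  [9] u=0 | in 1111 | out 1111 | ==
  [10] u=4 | in 1111 | out 1111 | ==

Converged values:
  [0] 1111
  [1] 1101
  [2] 1110
  [3] 1111
  [4] 1111

1111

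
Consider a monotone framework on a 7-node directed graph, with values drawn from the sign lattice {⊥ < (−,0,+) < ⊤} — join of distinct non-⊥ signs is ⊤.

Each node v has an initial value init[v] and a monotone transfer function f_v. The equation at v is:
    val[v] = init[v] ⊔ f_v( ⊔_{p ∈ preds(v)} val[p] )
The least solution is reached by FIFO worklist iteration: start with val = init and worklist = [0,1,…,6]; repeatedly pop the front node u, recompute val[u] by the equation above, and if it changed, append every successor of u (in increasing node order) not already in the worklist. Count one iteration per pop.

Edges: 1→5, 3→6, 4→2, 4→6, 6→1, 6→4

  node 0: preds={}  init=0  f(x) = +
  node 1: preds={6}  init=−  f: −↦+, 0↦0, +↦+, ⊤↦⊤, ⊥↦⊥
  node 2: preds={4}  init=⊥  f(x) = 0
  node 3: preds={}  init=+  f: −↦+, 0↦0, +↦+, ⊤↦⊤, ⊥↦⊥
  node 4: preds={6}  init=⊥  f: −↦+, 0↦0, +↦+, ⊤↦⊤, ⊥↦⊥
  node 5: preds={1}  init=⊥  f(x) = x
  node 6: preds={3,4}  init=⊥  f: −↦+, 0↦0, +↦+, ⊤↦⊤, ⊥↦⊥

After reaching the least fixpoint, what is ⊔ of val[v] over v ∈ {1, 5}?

Iteration log — 12 steps:
  step 1. node 0  ⊔preds=⊥  new=⊤  old=0  +wl: 
  step 2. node 1  ⊔preds=⊥  new=−  stable
  step 3. node 2  ⊔preds=⊥  new=0  old=⊥  +wl: 
  step 4. node 3  ⊔preds=⊥  new=+  stable
  step 5. node 4  ⊔preds=⊥  new=⊥  stable
  step 6. node 5  ⊔preds=−  new=−  old=⊥  +wl: 
  step 7. node 6  ⊔preds=+  new=+  old=⊥  +wl: 1,4
  step 8. node 1  ⊔preds=+  new=⊤  old=−  +wl: 5
  step 9. node 4  ⊔preds=+  new=+  old=⊥  +wl: 2,6
  step 10. node 5  ⊔preds=⊤  new=⊤  old=−  +wl: 
  step 11. node 2  ⊔preds=+  new=0  stable
  step 12. node 6  ⊔preds=+  new=+  stable

Least fixpoint reached:
  node 0: ⊤
  node 1: ⊤
  node 2: 0
  node 3: +
  node 4: +
  node 5: ⊤
  node 6: +

⊤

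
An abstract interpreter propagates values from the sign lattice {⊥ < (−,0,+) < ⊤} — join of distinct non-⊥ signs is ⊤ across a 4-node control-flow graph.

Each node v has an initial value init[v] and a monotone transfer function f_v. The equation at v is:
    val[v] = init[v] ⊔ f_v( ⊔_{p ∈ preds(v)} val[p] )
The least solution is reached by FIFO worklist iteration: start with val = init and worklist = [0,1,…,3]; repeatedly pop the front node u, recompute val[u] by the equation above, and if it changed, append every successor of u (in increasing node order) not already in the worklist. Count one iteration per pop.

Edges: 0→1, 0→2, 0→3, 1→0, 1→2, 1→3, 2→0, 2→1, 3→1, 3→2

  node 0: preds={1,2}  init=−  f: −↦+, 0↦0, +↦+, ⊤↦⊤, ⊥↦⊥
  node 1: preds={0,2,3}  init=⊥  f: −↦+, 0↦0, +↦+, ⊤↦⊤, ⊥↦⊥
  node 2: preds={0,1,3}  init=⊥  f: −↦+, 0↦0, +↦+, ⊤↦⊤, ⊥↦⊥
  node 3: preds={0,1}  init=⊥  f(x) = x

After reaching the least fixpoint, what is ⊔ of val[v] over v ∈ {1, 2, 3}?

Trace (9 dequeues):
  [1] u=0 | in ⊥ | out − | ==
  [2] u=1 | in − | out + | prev ⊥ | push {0}
  [3] u=2 | in ⊤ | out ⊤ | prev ⊥ | push {1}
  [4] u=3 | in ⊤ | out ⊤ | prev ⊥ | push {2}
  [5] u=0 | in ⊤ | out ⊤ | prev − | push {3}
  [6] u=1 | in ⊤ | out ⊤ | prev + | push {0}
  [7] u=2 | in ⊤ | out ⊤ | ==
  [8] u=3 | in ⊤ | out ⊤ | ==
  [9] u=0 | in ⊤ | out ⊤ | ==

Converged values:
  [0] ⊤
  [1] ⊤
  [2] ⊤
  [3] ⊤

⊤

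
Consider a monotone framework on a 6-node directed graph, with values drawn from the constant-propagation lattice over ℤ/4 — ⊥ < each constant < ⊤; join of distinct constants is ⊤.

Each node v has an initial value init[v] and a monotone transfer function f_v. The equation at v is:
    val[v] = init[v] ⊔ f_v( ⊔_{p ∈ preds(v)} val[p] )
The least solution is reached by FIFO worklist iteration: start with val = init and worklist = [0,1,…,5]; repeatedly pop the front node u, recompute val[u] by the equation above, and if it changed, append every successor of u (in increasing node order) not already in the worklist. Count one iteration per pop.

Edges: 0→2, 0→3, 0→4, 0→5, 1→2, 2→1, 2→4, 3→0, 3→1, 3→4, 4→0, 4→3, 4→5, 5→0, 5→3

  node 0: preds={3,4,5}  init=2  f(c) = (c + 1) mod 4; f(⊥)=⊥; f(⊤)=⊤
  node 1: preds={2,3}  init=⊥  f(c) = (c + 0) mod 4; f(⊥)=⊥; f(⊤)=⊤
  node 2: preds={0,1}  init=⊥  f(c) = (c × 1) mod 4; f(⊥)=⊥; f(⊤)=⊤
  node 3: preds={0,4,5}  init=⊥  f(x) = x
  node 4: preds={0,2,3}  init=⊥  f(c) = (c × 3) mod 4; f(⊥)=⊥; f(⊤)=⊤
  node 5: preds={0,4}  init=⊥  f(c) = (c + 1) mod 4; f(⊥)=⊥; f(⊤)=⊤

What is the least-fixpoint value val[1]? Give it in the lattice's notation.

Worklist (16 pops):
  #1 pop 0: in=⊥ → 2 (no change)
  #2 pop 1: in=⊥ → ⊥ (no change)
  #3 pop 2: in=2 → 2 (was ⊥); enqueue [1]
  #4 pop 3: in=2 → 2 (was ⊥); enqueue [0]
  #5 pop 4: in=2 → 2 (was ⊥); enqueue [3]
  #6 pop 5: in=2 → 3 (was ⊥); enqueue []
  #7 pop 1: in=2 → 2 (was ⊥); enqueue [2]
  #8 pop 0: in=⊤ → ⊤ (was 2); enqueue [4,5]
  #9 pop 3: in=⊤ → ⊤ (was 2); enqueue [0,1]
  #10 pop 2: in=⊤ → ⊤ (was 2); enqueue []
  #11 pop 4: in=⊤ → ⊤ (was 2); enqueue [3]
  #12 pop 5: in=⊤ → ⊤ (was 3); enqueue []
  #13 pop 0: in=⊤ → ⊤ (no change)
  #14 pop 1: in=⊤ → ⊤ (was 2); enqueue [2]
  #15 pop 3: in=⊤ → ⊤ (no change)
  #16 pop 2: in=⊤ → ⊤ (no change)

Fixpoint:
  val[0] = ⊤
  val[1] = ⊤
  val[2] = ⊤
  val[3] = ⊤
  val[4] = ⊤
  val[5] = ⊤

⊤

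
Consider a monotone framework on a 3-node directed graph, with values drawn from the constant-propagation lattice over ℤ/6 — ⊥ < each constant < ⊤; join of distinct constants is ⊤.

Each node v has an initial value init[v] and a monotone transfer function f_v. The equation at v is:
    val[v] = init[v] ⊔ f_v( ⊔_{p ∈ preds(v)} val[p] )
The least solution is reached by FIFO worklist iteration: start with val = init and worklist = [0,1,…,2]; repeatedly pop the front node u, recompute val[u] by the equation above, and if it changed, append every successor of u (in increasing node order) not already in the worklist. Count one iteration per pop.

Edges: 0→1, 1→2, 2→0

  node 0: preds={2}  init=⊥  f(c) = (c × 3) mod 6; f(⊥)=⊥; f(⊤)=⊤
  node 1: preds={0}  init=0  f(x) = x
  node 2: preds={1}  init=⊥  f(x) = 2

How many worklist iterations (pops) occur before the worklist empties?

Worklist (5 pops):
  #1 pop 0: in=⊥ → ⊥ (no change)
  #2 pop 1: in=⊥ → 0 (no change)
  #3 pop 2: in=0 → 2 (was ⊥); enqueue [0]
  #4 pop 0: in=2 → 0 (was ⊥); enqueue [1]
  #5 pop 1: in=0 → 0 (no change)

Fixpoint:
  val[0] = 0
  val[1] = 0
  val[2] = 2

5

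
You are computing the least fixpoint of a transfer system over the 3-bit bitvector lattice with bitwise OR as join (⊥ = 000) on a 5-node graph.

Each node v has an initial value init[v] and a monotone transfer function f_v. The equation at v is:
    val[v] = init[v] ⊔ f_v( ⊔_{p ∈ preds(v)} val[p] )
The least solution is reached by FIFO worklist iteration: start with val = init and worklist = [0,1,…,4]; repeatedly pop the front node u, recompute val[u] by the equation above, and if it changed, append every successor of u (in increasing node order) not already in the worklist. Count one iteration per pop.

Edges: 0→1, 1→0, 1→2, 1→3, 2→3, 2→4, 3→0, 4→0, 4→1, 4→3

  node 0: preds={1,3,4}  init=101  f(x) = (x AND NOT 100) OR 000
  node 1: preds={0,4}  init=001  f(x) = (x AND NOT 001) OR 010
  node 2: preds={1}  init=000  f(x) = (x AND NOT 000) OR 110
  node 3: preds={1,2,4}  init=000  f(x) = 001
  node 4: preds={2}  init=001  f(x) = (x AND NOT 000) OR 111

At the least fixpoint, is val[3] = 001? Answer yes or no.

yes

Worklist (8 pops):
  #1 pop 0: in=001 → 101 (no change)
  #2 pop 1: in=101 → 111 (was 001); enqueue [0]
  #3 pop 2: in=111 → 111 (was 000); enqueue []
  #4 pop 3: in=111 → 001 (was 000); enqueue []
  #5 pop 4: in=111 → 111 (was 001); enqueue [1,3]
  #6 pop 0: in=111 → 111 (was 101); enqueue []
  #7 pop 1: in=111 → 111 (no change)
  #8 pop 3: in=111 → 001 (no change)

Fixpoint:
  val[0] = 111
  val[1] = 111
  val[2] = 111
  val[3] = 001
  val[4] = 111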